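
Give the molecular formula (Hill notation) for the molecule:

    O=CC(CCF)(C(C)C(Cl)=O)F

Heavy atoms from the SMILES: 7 C, 1 Cl, 2 F, 2 O.
Implicit hydrogens by atom environment:
  2 × C: 2 H each → 4
  2 × C: 1 H each → 2
  2 × C: no H
  2 × F: no H
  2 × O: no H
  1 × C: 3 H
  1 × Cl: no H
  Total hydrogens = 9.
Molecular formula: C7H9ClF2O2

C7H9ClF2O2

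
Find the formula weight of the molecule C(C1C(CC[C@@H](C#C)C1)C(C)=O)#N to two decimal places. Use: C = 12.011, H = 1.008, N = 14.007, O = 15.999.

175.23

Molecular formula: C11H13NO.
M = 11×12.011 + 13×1.008 + 1×14.007 + 1×15.999 = 175.23 g/mol.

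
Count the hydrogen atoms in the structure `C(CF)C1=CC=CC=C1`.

Hydrogens are implicit in SMILES; fill each atom to its normal valence:
  5 × C (aromatic): 1 H each → 5
  2 × C: 2 H each → 4
  1 × C (aromatic): no H
  1 × F: no H
  Total hydrogens = 9.

9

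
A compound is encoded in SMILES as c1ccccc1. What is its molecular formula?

C6H6

Heavy atoms from the SMILES: 6 C.
Implicit hydrogens by atom environment:
  6 × C (aromatic): 1 H each → 6
  Total hydrogens = 6.
Molecular formula: C6H6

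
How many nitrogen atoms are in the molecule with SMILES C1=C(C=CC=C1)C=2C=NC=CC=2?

1

The symbol for nitrogen appears 1 time in the SMILES.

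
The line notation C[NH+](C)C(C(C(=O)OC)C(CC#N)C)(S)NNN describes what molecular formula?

Heavy atoms from the SMILES: 10 C, 5 N, 2 O, 1 S.
Implicit hydrogens by atom environment:
  4 × C: 3 H each → 12
  3 × C: no H
  2 × C: 1 H each → 2
  2 × N: 1 H each → 2
  2 × O: no H
  1 × C: 2 H
  1 × N: 2 H
  1 × N (charge +1): 1 H
  1 × N: no H
  1 × S: 1 H
  Total hydrogens = 22.
Net charge +1.
Molecular formula: C10H22N5O2S+

C10H22N5O2S+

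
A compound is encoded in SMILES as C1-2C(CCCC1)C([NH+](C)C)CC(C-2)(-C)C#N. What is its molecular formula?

Heavy atoms from the SMILES: 14 C, 2 N.
Implicit hydrogens by atom environment:
  6 × C: 2 H each → 12
  3 × C: 3 H each → 9
  3 × C: 1 H each → 3
  2 × C: no H
  1 × N (charge +1): 1 H
  1 × N: no H
  Total hydrogens = 25.
Net charge +1.
Molecular formula: C14H25N2+

C14H25N2+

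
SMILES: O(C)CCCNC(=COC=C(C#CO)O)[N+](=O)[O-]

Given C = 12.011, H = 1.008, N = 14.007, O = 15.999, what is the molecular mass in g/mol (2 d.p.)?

Molecular formula: C10H14N2O6.
M = 10×12.011 + 14×1.008 + 2×14.007 + 6×15.999 = 258.23 g/mol.

258.23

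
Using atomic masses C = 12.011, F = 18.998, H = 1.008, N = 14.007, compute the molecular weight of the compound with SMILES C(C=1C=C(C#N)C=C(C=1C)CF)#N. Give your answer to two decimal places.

Molecular formula: C10H7FN2.
M = 10×12.011 + 1×18.998 + 7×1.008 + 2×14.007 = 174.18 g/mol.

174.18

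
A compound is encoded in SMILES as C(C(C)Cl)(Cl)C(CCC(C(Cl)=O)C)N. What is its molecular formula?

C9H16Cl3NO

Heavy atoms from the SMILES: 9 C, 3 Cl, 1 N, 1 O.
Implicit hydrogens by atom environment:
  4 × C: 1 H each → 4
  3 × Cl: no H
  2 × C: 3 H each → 6
  2 × C: 2 H each → 4
  1 × C: no H
  1 × N: 2 H
  1 × O: no H
  Total hydrogens = 16.
Molecular formula: C9H16Cl3NO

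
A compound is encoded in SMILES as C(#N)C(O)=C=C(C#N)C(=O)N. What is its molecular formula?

C6H3N3O2

Heavy atoms from the SMILES: 6 C, 3 N, 2 O.
Implicit hydrogens by atom environment:
  6 × C: no H
  2 × N: no H
  1 × N: 2 H
  1 × O: 1 H
  1 × O: no H
  Total hydrogens = 3.
Molecular formula: C6H3N3O2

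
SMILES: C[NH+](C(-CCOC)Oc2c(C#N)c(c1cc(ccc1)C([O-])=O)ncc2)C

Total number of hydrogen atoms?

21

Hydrogens are implicit in SMILES; fill each atom to its normal valence:
  6 × C (aromatic): 1 H each → 6
  5 × C (aromatic): no H
  3 × C: 3 H each → 9
  3 × O: no H
  2 × C: 2 H each → 4
  2 × C: no H
  1 × C: 1 H
  1 × N (charge +1): 1 H
  1 × N (aromatic): no H
  1 × N: no H
  1 × O (charge -1): no H
  Total hydrogens = 21.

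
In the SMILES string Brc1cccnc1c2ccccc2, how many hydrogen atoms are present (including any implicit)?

8

Hydrogens are implicit in SMILES; fill each atom to its normal valence:
  8 × C (aromatic): 1 H each → 8
  3 × C (aromatic): no H
  1 × Br: no H
  1 × N (aromatic): no H
  Total hydrogens = 8.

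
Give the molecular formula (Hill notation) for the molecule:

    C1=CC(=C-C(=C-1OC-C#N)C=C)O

C10H9NO2

Heavy atoms from the SMILES: 10 C, 1 N, 2 O.
Implicit hydrogens by atom environment:
  3 × C (aromatic): 1 H each → 3
  3 × C (aromatic): no H
  2 × C: 2 H each → 4
  1 × C: 1 H
  1 × C: no H
  1 × N: no H
  1 × O: 1 H
  1 × O: no H
  Total hydrogens = 9.
Molecular formula: C10H9NO2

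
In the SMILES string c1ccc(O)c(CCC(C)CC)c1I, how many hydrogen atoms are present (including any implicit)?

Hydrogens are implicit in SMILES; fill each atom to its normal valence:
  3 × C: 2 H each → 6
  3 × C (aromatic): 1 H each → 3
  3 × C (aromatic): no H
  2 × C: 3 H each → 6
  1 × C: 1 H
  1 × I: no H
  1 × O: 1 H
  Total hydrogens = 17.

17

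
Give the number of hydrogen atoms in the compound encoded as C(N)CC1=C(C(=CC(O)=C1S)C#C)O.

Hydrogens are implicit in SMILES; fill each atom to its normal valence:
  5 × C (aromatic): no H
  2 × C: 2 H each → 4
  2 × O: 1 H each → 2
  1 × C (aromatic): 1 H
  1 × C: 1 H
  1 × C: no H
  1 × N: 2 H
  1 × S: 1 H
  Total hydrogens = 11.

11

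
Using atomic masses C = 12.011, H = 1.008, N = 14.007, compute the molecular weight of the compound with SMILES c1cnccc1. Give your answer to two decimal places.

79.10

Molecular formula: C5H5N.
M = 5×12.011 + 5×1.008 + 1×14.007 = 79.10 g/mol.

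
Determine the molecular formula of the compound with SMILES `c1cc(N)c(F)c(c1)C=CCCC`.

C11H14FN

Heavy atoms from the SMILES: 11 C, 1 F, 1 N.
Implicit hydrogens by atom environment:
  3 × C (aromatic): 1 H each → 3
  3 × C (aromatic): no H
  2 × C: 2 H each → 4
  2 × C: 1 H each → 2
  1 × C: 3 H
  1 × F: no H
  1 × N: 2 H
  Total hydrogens = 14.
Molecular formula: C11H14FN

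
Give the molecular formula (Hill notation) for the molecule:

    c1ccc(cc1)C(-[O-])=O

C7H5O2-

Heavy atoms from the SMILES: 7 C, 2 O.
Implicit hydrogens by atom environment:
  5 × C (aromatic): 1 H each → 5
  1 × C (aromatic): no H
  1 × C: no H
  1 × O: no H
  1 × O (charge -1): no H
  Total hydrogens = 5.
Net charge -1.
Molecular formula: C7H5O2-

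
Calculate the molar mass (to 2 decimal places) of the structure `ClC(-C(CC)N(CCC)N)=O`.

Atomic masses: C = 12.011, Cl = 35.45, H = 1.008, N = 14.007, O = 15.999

Molecular formula: C7H15ClN2O.
M = 7×12.011 + 1×35.45 + 15×1.008 + 2×14.007 + 1×15.999 = 178.66 g/mol.

178.66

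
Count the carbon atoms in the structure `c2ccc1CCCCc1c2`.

The symbol for carbon appears 10 times in the SMILES. Lowercase c denotes aromatic carbon and counts toward C.

10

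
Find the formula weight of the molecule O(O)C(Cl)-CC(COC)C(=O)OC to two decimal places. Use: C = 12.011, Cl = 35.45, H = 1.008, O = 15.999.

212.63

Molecular formula: C7H13ClO5.
M = 7×12.011 + 1×35.45 + 13×1.008 + 5×15.999 = 212.63 g/mol.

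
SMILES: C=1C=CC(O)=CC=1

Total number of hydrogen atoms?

Hydrogens are implicit in SMILES; fill each atom to its normal valence:
  5 × C (aromatic): 1 H each → 5
  1 × C (aromatic): no H
  1 × O: 1 H
  Total hydrogens = 6.

6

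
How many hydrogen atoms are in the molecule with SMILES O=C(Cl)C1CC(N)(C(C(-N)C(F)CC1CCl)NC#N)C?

19

Hydrogens are implicit in SMILES; fill each atom to its normal valence:
  5 × C: 1 H each → 5
  3 × C: 2 H each → 6
  3 × C: no H
  2 × Cl: no H
  2 × N: 2 H each → 4
  1 × C: 3 H
  1 × F: no H
  1 × N: 1 H
  1 × N: no H
  1 × O: no H
  Total hydrogens = 19.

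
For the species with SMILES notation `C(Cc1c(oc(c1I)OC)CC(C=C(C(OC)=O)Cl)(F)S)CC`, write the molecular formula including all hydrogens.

Heavy atoms from the SMILES: 15 C, 1 Cl, 1 F, 1 I, 4 O, 1 S.
Implicit hydrogens by atom environment:
  4 × C: 2 H each → 8
  4 × C (aromatic): no H
  3 × C: 3 H each → 9
  3 × C: no H
  3 × O: no H
  1 × C: 1 H
  1 × Cl: no H
  1 × F: no H
  1 × I: no H
  1 × O (aromatic): no H
  1 × S: 1 H
  Total hydrogens = 19.
Molecular formula: C15H19ClFIO4S

C15H19ClFIO4S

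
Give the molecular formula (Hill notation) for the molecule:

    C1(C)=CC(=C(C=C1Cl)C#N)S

C8H6ClNS

Heavy atoms from the SMILES: 8 C, 1 Cl, 1 N, 1 S.
Implicit hydrogens by atom environment:
  4 × C (aromatic): no H
  2 × C (aromatic): 1 H each → 2
  1 × C: 3 H
  1 × C: no H
  1 × Cl: no H
  1 × N: no H
  1 × S: 1 H
  Total hydrogens = 6.
Molecular formula: C8H6ClNS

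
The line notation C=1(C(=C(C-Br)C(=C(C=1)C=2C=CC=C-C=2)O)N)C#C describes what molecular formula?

C15H12BrNO

Heavy atoms from the SMILES: 1 Br, 15 C, 1 N, 1 O.
Implicit hydrogens by atom environment:
  6 × C (aromatic): 1 H each → 6
  6 × C (aromatic): no H
  1 × Br: no H
  1 × C: 2 H
  1 × C: 1 H
  1 × C: no H
  1 × N: 2 H
  1 × O: 1 H
  Total hydrogens = 12.
Molecular formula: C15H12BrNO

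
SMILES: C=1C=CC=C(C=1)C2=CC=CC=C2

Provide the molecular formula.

C12H10

Heavy atoms from the SMILES: 12 C.
Implicit hydrogens by atom environment:
  10 × C (aromatic): 1 H each → 10
  2 × C (aromatic): no H
  Total hydrogens = 10.
Molecular formula: C12H10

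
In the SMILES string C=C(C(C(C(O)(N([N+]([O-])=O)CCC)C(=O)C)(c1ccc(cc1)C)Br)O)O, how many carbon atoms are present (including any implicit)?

17

The symbol for carbon appears 17 times in the SMILES. Lowercase c denotes aromatic carbon and counts toward C.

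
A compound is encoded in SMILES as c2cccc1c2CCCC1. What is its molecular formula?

C10H12

Heavy atoms from the SMILES: 10 C.
Implicit hydrogens by atom environment:
  4 × C: 2 H each → 8
  4 × C (aromatic): 1 H each → 4
  2 × C (aromatic): no H
  Total hydrogens = 12.
Molecular formula: C10H12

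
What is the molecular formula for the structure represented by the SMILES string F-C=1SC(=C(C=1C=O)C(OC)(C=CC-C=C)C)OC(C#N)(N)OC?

Heavy atoms from the SMILES: 16 C, 1 F, 2 N, 4 O, 1 S.
Implicit hydrogens by atom environment:
  4 × C: 1 H each → 4
  4 × C (aromatic): no H
  4 × O: no H
  3 × C: 3 H each → 9
  3 × C: no H
  2 × C: 2 H each → 4
  1 × F: no H
  1 × N: 2 H
  1 × N: no H
  1 × S (aromatic): no H
  Total hydrogens = 19.
Molecular formula: C16H19FN2O4S

C16H19FN2O4S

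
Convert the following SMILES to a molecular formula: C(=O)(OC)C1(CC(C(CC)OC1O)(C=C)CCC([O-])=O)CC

C16H25O6-

Heavy atoms from the SMILES: 16 C, 6 O.
Implicit hydrogens by atom environment:
  6 × C: 2 H each → 12
  4 × C: no H
  4 × O: no H
  3 × C: 3 H each → 9
  3 × C: 1 H each → 3
  1 × O: 1 H
  1 × O (charge -1): no H
  Total hydrogens = 25.
Net charge -1.
Molecular formula: C16H25O6-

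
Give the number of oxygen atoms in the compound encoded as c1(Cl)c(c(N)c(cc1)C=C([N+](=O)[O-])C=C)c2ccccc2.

The symbol for oxygen appears 2 times in the SMILES.

2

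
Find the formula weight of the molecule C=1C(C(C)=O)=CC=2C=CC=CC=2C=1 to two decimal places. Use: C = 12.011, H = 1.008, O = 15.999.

170.21

Molecular formula: C12H10O.
M = 12×12.011 + 10×1.008 + 1×15.999 = 170.21 g/mol.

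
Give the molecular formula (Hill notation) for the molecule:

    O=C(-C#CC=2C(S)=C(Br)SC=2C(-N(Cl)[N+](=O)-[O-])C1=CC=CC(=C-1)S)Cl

Heavy atoms from the SMILES: 1 Br, 14 C, 2 Cl, 2 N, 3 O, 3 S.
Implicit hydrogens by atom environment:
  6 × C (aromatic): no H
  4 × C (aromatic): 1 H each → 4
  3 × C: no H
  2 × Cl: no H
  2 × O: no H
  2 × S: 1 H each → 2
  1 × Br: no H
  1 × C: 1 H
  1 × N: no H
  1 × N (charge +1): no H
  1 × O (charge -1): no H
  1 × S (aromatic): no H
  Total hydrogens = 7.
Molecular formula: C14H7BrCl2N2O3S3

C14H7BrCl2N2O3S3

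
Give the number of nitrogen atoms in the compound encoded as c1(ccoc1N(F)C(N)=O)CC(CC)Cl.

2

The symbol for nitrogen appears 2 times in the SMILES.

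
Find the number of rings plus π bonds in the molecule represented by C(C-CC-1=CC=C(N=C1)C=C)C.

Molecular formula from the SMILES: C11H15N.
DoU = (2C + 2 + N − H − X)/2 = (2·11 + 2 + 1 − 15 − 0)/2 = 10/2 = 5.
(Structurally: 1 ring(s) + 4 π bond(s) = 5.)

5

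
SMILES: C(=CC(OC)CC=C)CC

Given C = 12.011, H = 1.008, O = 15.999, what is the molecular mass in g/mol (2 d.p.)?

Molecular formula: C9H16O.
M = 9×12.011 + 16×1.008 + 1×15.999 = 140.23 g/mol.

140.23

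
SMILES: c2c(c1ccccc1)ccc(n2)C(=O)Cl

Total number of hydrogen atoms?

8

Hydrogens are implicit in SMILES; fill each atom to its normal valence:
  8 × C (aromatic): 1 H each → 8
  3 × C (aromatic): no H
  1 × C: no H
  1 × Cl: no H
  1 × N (aromatic): no H
  1 × O: no H
  Total hydrogens = 8.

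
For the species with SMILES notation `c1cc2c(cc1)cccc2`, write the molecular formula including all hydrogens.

C10H8

Heavy atoms from the SMILES: 10 C.
Implicit hydrogens by atom environment:
  8 × C (aromatic): 1 H each → 8
  2 × C (aromatic): no H
  Total hydrogens = 8.
Molecular formula: C10H8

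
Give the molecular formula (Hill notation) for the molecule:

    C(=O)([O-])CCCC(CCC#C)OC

Heavy atoms from the SMILES: 10 C, 3 O.
Implicit hydrogens by atom environment:
  5 × C: 2 H each → 10
  2 × C: 1 H each → 2
  2 × C: no H
  2 × O: no H
  1 × C: 3 H
  1 × O (charge -1): no H
  Total hydrogens = 15.
Net charge -1.
Molecular formula: C10H15O3-

C10H15O3-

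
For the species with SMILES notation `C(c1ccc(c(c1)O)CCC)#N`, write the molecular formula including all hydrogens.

C10H11NO

Heavy atoms from the SMILES: 10 C, 1 N, 1 O.
Implicit hydrogens by atom environment:
  3 × C (aromatic): 1 H each → 3
  3 × C (aromatic): no H
  2 × C: 2 H each → 4
  1 × C: 3 H
  1 × C: no H
  1 × N: no H
  1 × O: 1 H
  Total hydrogens = 11.
Molecular formula: C10H11NO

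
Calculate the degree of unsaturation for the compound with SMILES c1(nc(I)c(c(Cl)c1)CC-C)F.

4

Molecular formula from the SMILES: C8H8ClFIN.
DoU = (2C + 2 + N − H − X)/2 = (2·8 + 2 + 1 − 8 − 3)/2 = 8/2 = 4.
(Structurally: 1 ring(s) + 3 π bond(s) = 4.)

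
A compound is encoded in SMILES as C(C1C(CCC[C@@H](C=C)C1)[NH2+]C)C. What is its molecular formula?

Heavy atoms from the SMILES: 12 C, 1 N.
Implicit hydrogens by atom environment:
  6 × C: 2 H each → 12
  4 × C: 1 H each → 4
  2 × C: 3 H each → 6
  1 × N (charge +1): 2 H
  Total hydrogens = 24.
Net charge +1.
Molecular formula: C12H24N+

C12H24N+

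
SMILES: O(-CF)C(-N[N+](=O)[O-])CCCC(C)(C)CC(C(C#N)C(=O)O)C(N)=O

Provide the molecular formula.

Heavy atoms from the SMILES: 14 C, 1 F, 4 N, 6 O.
Implicit hydrogens by atom environment:
  5 × C: 2 H each → 10
  4 × C: no H
  4 × O: no H
  3 × C: 1 H each → 3
  2 × C: 3 H each → 6
  1 × F: no H
  1 × N: 2 H
  1 × N: 1 H
  1 × N: no H
  1 × N (charge +1): no H
  1 × O: 1 H
  1 × O (charge -1): no H
  Total hydrogens = 23.
Molecular formula: C14H23FN4O6

C14H23FN4O6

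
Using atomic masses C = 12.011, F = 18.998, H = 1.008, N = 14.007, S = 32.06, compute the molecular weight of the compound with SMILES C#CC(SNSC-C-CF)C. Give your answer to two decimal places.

Molecular formula: C7H12FNS2.
M = 7×12.011 + 1×18.998 + 12×1.008 + 1×14.007 + 2×32.06 = 193.30 g/mol.

193.30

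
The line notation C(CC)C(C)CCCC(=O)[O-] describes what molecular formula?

C9H17O2-

Heavy atoms from the SMILES: 9 C, 2 O.
Implicit hydrogens by atom environment:
  5 × C: 2 H each → 10
  2 × C: 3 H each → 6
  1 × C: 1 H
  1 × C: no H
  1 × O: no H
  1 × O (charge -1): no H
  Total hydrogens = 17.
Net charge -1.
Molecular formula: C9H17O2-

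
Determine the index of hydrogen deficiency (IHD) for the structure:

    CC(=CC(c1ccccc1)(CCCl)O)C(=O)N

6

Molecular formula from the SMILES: C13H16ClNO2.
DoU = (2C + 2 + N − H − X)/2 = (2·13 + 2 + 1 − 16 − 1)/2 = 12/2 = 6.
(Structurally: 1 ring(s) + 5 π bond(s) = 6.)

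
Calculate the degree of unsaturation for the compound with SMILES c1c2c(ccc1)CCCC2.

Molecular formula from the SMILES: C10H12.
DoU = (2C + 2 + N − H − X)/2 = (2·10 + 2 + 0 − 12 − 0)/2 = 10/2 = 5.
(Structurally: 2 ring(s) + 3 π bond(s) = 5.)

5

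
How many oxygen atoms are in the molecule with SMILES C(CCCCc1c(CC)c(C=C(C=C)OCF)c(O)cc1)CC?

2

The symbol for oxygen appears 2 times in the SMILES.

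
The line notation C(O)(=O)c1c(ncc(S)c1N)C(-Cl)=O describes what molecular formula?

C7H5ClN2O3S

Heavy atoms from the SMILES: 7 C, 1 Cl, 2 N, 3 O, 1 S.
Implicit hydrogens by atom environment:
  4 × C (aromatic): no H
  2 × C: no H
  2 × O: no H
  1 × C (aromatic): 1 H
  1 × Cl: no H
  1 × N: 2 H
  1 × N (aromatic): no H
  1 × O: 1 H
  1 × S: 1 H
  Total hydrogens = 5.
Molecular formula: C7H5ClN2O3S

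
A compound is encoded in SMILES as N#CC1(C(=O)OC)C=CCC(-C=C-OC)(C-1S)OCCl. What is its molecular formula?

C13H16ClNO4S

Heavy atoms from the SMILES: 13 C, 1 Cl, 1 N, 4 O, 1 S.
Implicit hydrogens by atom environment:
  5 × C: 1 H each → 5
  4 × C: no H
  4 × O: no H
  2 × C: 3 H each → 6
  2 × C: 2 H each → 4
  1 × Cl: no H
  1 × N: no H
  1 × S: 1 H
  Total hydrogens = 16.
Molecular formula: C13H16ClNO4S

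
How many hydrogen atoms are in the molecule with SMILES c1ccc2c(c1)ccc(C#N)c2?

Hydrogens are implicit in SMILES; fill each atom to its normal valence:
  7 × C (aromatic): 1 H each → 7
  3 × C (aromatic): no H
  1 × C: no H
  1 × N: no H
  Total hydrogens = 7.

7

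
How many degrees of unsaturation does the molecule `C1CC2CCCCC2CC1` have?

Molecular formula from the SMILES: C10H18.
DoU = (2C + 2 + N − H − X)/2 = (2·10 + 2 + 0 − 18 − 0)/2 = 4/2 = 2.
(Structurally: 2 ring(s) + 0 π bond(s) = 2.)

2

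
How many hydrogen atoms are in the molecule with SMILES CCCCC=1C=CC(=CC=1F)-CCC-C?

21

Hydrogens are implicit in SMILES; fill each atom to its normal valence:
  6 × C: 2 H each → 12
  3 × C (aromatic): 1 H each → 3
  3 × C (aromatic): no H
  2 × C: 3 H each → 6
  1 × F: no H
  Total hydrogens = 21.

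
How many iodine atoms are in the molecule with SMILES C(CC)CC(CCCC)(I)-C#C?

The symbol for iodine appears 1 time in the SMILES.

1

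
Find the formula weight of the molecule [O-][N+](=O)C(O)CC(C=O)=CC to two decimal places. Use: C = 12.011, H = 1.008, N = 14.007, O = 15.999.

159.14

Molecular formula: C6H9NO4.
M = 6×12.011 + 9×1.008 + 1×14.007 + 4×15.999 = 159.14 g/mol.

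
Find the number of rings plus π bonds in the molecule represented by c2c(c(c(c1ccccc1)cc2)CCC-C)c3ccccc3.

Molecular formula from the SMILES: C22H22.
DoU = (2C + 2 + N − H − X)/2 = (2·22 + 2 + 0 − 22 − 0)/2 = 24/2 = 12.
(Structurally: 3 ring(s) + 9 π bond(s) = 12.)

12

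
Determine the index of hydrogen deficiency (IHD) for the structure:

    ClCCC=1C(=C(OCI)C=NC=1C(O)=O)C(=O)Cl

6

Molecular formula from the SMILES: C10H8Cl2INO4.
DoU = (2C + 2 + N − H − X)/2 = (2·10 + 2 + 1 − 8 − 3)/2 = 12/2 = 6.
(Structurally: 1 ring(s) + 5 π bond(s) = 6.)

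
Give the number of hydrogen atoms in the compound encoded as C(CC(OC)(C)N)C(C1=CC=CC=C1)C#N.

18

Hydrogens are implicit in SMILES; fill each atom to its normal valence:
  5 × C (aromatic): 1 H each → 5
  2 × C: 3 H each → 6
  2 × C: 2 H each → 4
  2 × C: no H
  1 × C: 1 H
  1 × C (aromatic): no H
  1 × N: 2 H
  1 × N: no H
  1 × O: no H
  Total hydrogens = 18.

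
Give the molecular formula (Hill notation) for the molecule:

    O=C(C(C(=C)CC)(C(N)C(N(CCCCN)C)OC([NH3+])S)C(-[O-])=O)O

C15H30N4O5S

Heavy atoms from the SMILES: 15 C, 4 N, 5 O, 1 S.
Implicit hydrogens by atom environment:
  6 × C: 2 H each → 12
  4 × C: no H
  3 × C: 1 H each → 3
  3 × O: no H
  2 × C: 3 H each → 6
  2 × N: 2 H each → 4
  1 × N (charge +1): 3 H
  1 × N: no H
  1 × O: 1 H
  1 × O (charge -1): no H
  1 × S: 1 H
  Total hydrogens = 30.
Molecular formula: C15H30N4O5S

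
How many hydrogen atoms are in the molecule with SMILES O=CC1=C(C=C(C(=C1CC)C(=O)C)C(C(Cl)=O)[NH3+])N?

16

Hydrogens are implicit in SMILES; fill each atom to its normal valence:
  5 × C (aromatic): no H
  3 × O: no H
  2 × C: 3 H each → 6
  2 × C: 1 H each → 2
  2 × C: no H
  1 × C: 2 H
  1 × C (aromatic): 1 H
  1 × Cl: no H
  1 × N (charge +1): 3 H
  1 × N: 2 H
  Total hydrogens = 16.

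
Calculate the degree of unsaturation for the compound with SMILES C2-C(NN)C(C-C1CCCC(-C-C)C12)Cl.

2

Molecular formula from the SMILES: C12H23ClN2.
DoU = (2C + 2 + N − H − X)/2 = (2·12 + 2 + 2 − 23 − 1)/2 = 4/2 = 2.
(Structurally: 2 ring(s) + 0 π bond(s) = 2.)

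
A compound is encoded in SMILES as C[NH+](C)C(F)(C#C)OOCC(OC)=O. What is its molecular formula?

C8H13FNO4+

Heavy atoms from the SMILES: 8 C, 1 F, 1 N, 4 O.
Implicit hydrogens by atom environment:
  4 × O: no H
  3 × C: 3 H each → 9
  3 × C: no H
  1 × C: 2 H
  1 × C: 1 H
  1 × F: no H
  1 × N (charge +1): 1 H
  Total hydrogens = 13.
Net charge +1.
Molecular formula: C8H13FNO4+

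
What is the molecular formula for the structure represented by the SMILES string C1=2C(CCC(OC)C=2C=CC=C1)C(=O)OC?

Heavy atoms from the SMILES: 13 C, 3 O.
Implicit hydrogens by atom environment:
  4 × C (aromatic): 1 H each → 4
  3 × O: no H
  2 × C: 3 H each → 6
  2 × C: 2 H each → 4
  2 × C: 1 H each → 2
  2 × C (aromatic): no H
  1 × C: no H
  Total hydrogens = 16.
Molecular formula: C13H16O3

C13H16O3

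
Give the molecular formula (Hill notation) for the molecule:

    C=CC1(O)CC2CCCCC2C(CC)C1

Heavy atoms from the SMILES: 14 C, 1 O.
Implicit hydrogens by atom environment:
  8 × C: 2 H each → 16
  4 × C: 1 H each → 4
  1 × C: 3 H
  1 × C: no H
  1 × O: 1 H
  Total hydrogens = 24.
Molecular formula: C14H24O

C14H24O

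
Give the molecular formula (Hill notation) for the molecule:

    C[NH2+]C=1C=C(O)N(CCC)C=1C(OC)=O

Heavy atoms from the SMILES: 10 C, 2 N, 3 O.
Implicit hydrogens by atom environment:
  3 × C: 3 H each → 9
  3 × C (aromatic): no H
  2 × C: 2 H each → 4
  2 × O: no H
  1 × C (aromatic): 1 H
  1 × C: no H
  1 × N (charge +1): 2 H
  1 × N (aromatic): no H
  1 × O: 1 H
  Total hydrogens = 17.
Net charge +1.
Molecular formula: C10H17N2O3+

C10H17N2O3+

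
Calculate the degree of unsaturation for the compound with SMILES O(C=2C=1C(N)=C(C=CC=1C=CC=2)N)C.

Molecular formula from the SMILES: C11H12N2O.
DoU = (2C + 2 + N − H − X)/2 = (2·11 + 2 + 2 − 12 − 0)/2 = 14/2 = 7.
(Structurally: 2 ring(s) + 5 π bond(s) = 7.)

7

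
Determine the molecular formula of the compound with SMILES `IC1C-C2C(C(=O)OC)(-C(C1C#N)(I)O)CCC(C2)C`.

Heavy atoms from the SMILES: 14 C, 2 I, 1 N, 3 O.
Implicit hydrogens by atom environment:
  4 × C: 2 H each → 8
  4 × C: 1 H each → 4
  4 × C: no H
  2 × C: 3 H each → 6
  2 × I: no H
  2 × O: no H
  1 × N: no H
  1 × O: 1 H
  Total hydrogens = 19.
Molecular formula: C14H19I2NO3

C14H19I2NO3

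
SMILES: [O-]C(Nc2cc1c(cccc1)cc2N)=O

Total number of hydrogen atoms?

9

Hydrogens are implicit in SMILES; fill each atom to its normal valence:
  6 × C (aromatic): 1 H each → 6
  4 × C (aromatic): no H
  1 × C: no H
  1 × N: 2 H
  1 × N: 1 H
  1 × O: no H
  1 × O (charge -1): no H
  Total hydrogens = 9.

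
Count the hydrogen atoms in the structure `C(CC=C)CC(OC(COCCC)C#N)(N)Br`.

21

Hydrogens are implicit in SMILES; fill each atom to its normal valence:
  7 × C: 2 H each → 14
  2 × C: 1 H each → 2
  2 × C: no H
  2 × O: no H
  1 × Br: no H
  1 × C: 3 H
  1 × N: 2 H
  1 × N: no H
  Total hydrogens = 21.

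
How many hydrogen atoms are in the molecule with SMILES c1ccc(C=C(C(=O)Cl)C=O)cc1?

Hydrogens are implicit in SMILES; fill each atom to its normal valence:
  5 × C (aromatic): 1 H each → 5
  2 × C: 1 H each → 2
  2 × C: no H
  2 × O: no H
  1 × C (aromatic): no H
  1 × Cl: no H
  Total hydrogens = 7.

7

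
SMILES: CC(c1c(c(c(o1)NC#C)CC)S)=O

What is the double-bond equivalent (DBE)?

Molecular formula from the SMILES: C10H11NO2S.
DoU = (2C + 2 + N − H − X)/2 = (2·10 + 2 + 1 − 11 − 0)/2 = 12/2 = 6.
(Structurally: 1 ring(s) + 5 π bond(s) = 6.)

6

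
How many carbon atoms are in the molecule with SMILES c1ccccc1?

6

The symbol for carbon appears 6 times in the SMILES. Lowercase c denotes aromatic carbon and counts toward C.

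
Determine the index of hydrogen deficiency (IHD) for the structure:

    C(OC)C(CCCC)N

0

Molecular formula from the SMILES: C7H17NO.
DoU = (2C + 2 + N − H − X)/2 = (2·7 + 2 + 1 − 17 − 0)/2 = 0/2 = 0.
(Structurally: 0 ring(s) + 0 π bond(s) = 0.)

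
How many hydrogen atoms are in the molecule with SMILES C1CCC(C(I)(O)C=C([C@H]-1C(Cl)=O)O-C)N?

Hydrogens are implicit in SMILES; fill each atom to its normal valence:
  3 × C: 2 H each → 6
  3 × C: 1 H each → 3
  3 × C: no H
  2 × O: no H
  1 × C: 3 H
  1 × Cl: no H
  1 × I: no H
  1 × N: 2 H
  1 × O: 1 H
  Total hydrogens = 15.

15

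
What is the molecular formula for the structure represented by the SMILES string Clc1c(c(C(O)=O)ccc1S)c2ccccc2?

C13H9ClO2S

Heavy atoms from the SMILES: 13 C, 1 Cl, 2 O, 1 S.
Implicit hydrogens by atom environment:
  7 × C (aromatic): 1 H each → 7
  5 × C (aromatic): no H
  1 × C: no H
  1 × Cl: no H
  1 × O: 1 H
  1 × O: no H
  1 × S: 1 H
  Total hydrogens = 9.
Molecular formula: C13H9ClO2S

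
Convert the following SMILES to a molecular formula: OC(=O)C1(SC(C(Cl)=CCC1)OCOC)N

Heavy atoms from the SMILES: 9 C, 1 Cl, 1 N, 4 O, 1 S.
Implicit hydrogens by atom environment:
  3 × C: 2 H each → 6
  3 × C: no H
  3 × O: no H
  2 × C: 1 H each → 2
  1 × C: 3 H
  1 × Cl: no H
  1 × N: 2 H
  1 × O: 1 H
  1 × S: no H
  Total hydrogens = 14.
Molecular formula: C9H14ClNO4S

C9H14ClNO4S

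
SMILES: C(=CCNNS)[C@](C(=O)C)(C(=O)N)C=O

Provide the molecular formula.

Heavy atoms from the SMILES: 8 C, 3 N, 3 O, 1 S.
Implicit hydrogens by atom environment:
  3 × C: 1 H each → 3
  3 × C: no H
  3 × O: no H
  2 × N: 1 H each → 2
  1 × C: 3 H
  1 × C: 2 H
  1 × N: 2 H
  1 × S: 1 H
  Total hydrogens = 13.
Molecular formula: C8H13N3O3S

C8H13N3O3S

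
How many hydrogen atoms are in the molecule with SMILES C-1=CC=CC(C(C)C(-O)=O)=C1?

10

Hydrogens are implicit in SMILES; fill each atom to its normal valence:
  5 × C (aromatic): 1 H each → 5
  1 × C: 3 H
  1 × C: 1 H
  1 × C: no H
  1 × C (aromatic): no H
  1 × O: 1 H
  1 × O: no H
  Total hydrogens = 10.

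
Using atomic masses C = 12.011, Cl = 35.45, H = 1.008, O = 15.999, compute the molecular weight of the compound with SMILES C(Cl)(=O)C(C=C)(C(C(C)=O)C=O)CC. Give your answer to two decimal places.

Molecular formula: C10H13ClO3.
M = 10×12.011 + 1×35.45 + 13×1.008 + 3×15.999 = 216.66 g/mol.

216.66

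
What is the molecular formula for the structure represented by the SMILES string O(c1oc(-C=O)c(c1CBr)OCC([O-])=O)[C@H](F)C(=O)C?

C11H9BrFO7-

Heavy atoms from the SMILES: 1 Br, 11 C, 1 F, 7 O.
Implicit hydrogens by atom environment:
  5 × O: no H
  4 × C (aromatic): no H
  2 × C: 2 H each → 4
  2 × C: 1 H each → 2
  2 × C: no H
  1 × Br: no H
  1 × C: 3 H
  1 × F: no H
  1 × O (aromatic): no H
  1 × O (charge -1): no H
  Total hydrogens = 9.
Net charge -1.
Molecular formula: C11H9BrFO7-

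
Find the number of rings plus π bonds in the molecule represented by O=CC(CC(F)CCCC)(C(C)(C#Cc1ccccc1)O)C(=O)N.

Molecular formula from the SMILES: C19H24FNO3.
DoU = (2C + 2 + N − H − X)/2 = (2·19 + 2 + 1 − 24 − 1)/2 = 16/2 = 8.
(Structurally: 1 ring(s) + 7 π bond(s) = 8.)

8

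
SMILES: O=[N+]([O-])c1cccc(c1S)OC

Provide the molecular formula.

Heavy atoms from the SMILES: 7 C, 1 N, 3 O, 1 S.
Implicit hydrogens by atom environment:
  3 × C (aromatic): 1 H each → 3
  3 × C (aromatic): no H
  2 × O: no H
  1 × C: 3 H
  1 × N (charge +1): no H
  1 × O (charge -1): no H
  1 × S: 1 H
  Total hydrogens = 7.
Molecular formula: C7H7NO3S

C7H7NO3S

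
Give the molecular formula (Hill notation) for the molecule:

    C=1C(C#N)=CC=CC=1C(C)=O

Heavy atoms from the SMILES: 9 C, 1 N, 1 O.
Implicit hydrogens by atom environment:
  4 × C (aromatic): 1 H each → 4
  2 × C (aromatic): no H
  2 × C: no H
  1 × C: 3 H
  1 × N: no H
  1 × O: no H
  Total hydrogens = 7.
Molecular formula: C9H7NO

C9H7NO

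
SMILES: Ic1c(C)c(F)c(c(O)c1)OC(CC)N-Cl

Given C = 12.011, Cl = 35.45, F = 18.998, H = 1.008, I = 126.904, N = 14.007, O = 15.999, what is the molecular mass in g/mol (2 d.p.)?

Molecular formula: C10H12ClFINO2.
M = 10×12.011 + 1×35.45 + 1×18.998 + 12×1.008 + 1×126.904 + 1×14.007 + 2×15.999 = 359.56 g/mol.

359.56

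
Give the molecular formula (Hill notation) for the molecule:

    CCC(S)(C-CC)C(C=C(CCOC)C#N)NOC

Heavy atoms from the SMILES: 14 C, 2 N, 2 O, 1 S.
Implicit hydrogens by atom environment:
  5 × C: 2 H each → 10
  4 × C: 3 H each → 12
  3 × C: no H
  2 × C: 1 H each → 2
  2 × O: no H
  1 × N: 1 H
  1 × N: no H
  1 × S: 1 H
  Total hydrogens = 26.
Molecular formula: C14H26N2O2S

C14H26N2O2S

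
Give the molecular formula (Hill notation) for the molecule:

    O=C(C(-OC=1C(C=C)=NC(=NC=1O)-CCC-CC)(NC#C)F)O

C15H18FN3O4

Heavy atoms from the SMILES: 15 C, 1 F, 3 N, 4 O.
Implicit hydrogens by atom environment:
  5 × C: 2 H each → 10
  4 × C (aromatic): no H
  3 × C: no H
  2 × C: 1 H each → 2
  2 × N (aromatic): no H
  2 × O: 1 H each → 2
  2 × O: no H
  1 × C: 3 H
  1 × F: no H
  1 × N: 1 H
  Total hydrogens = 18.
Molecular formula: C15H18FN3O4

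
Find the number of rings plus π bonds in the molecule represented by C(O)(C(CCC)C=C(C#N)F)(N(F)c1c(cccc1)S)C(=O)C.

8

Molecular formula from the SMILES: C16H18F2N2O2S.
DoU = (2C + 2 + N − H − X)/2 = (2·16 + 2 + 2 − 18 − 2)/2 = 16/2 = 8.
(Structurally: 1 ring(s) + 7 π bond(s) = 8.)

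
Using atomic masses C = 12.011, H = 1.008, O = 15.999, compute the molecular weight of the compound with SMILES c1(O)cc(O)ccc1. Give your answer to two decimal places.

Molecular formula: C6H6O2.
M = 6×12.011 + 6×1.008 + 2×15.999 = 110.11 g/mol.

110.11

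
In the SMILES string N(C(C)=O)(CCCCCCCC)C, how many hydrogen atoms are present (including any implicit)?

Hydrogens are implicit in SMILES; fill each atom to its normal valence:
  7 × C: 2 H each → 14
  3 × C: 3 H each → 9
  1 × C: no H
  1 × N: no H
  1 × O: no H
  Total hydrogens = 23.

23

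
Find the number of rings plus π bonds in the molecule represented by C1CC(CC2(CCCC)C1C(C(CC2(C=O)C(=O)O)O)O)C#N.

6

Molecular formula from the SMILES: C17H25NO5.
DoU = (2C + 2 + N − H − X)/2 = (2·17 + 2 + 1 − 25 − 0)/2 = 12/2 = 6.
(Structurally: 2 ring(s) + 4 π bond(s) = 6.)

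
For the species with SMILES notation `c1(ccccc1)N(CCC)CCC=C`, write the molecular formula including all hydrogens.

C13H19N

Heavy atoms from the SMILES: 13 C, 1 N.
Implicit hydrogens by atom environment:
  5 × C: 2 H each → 10
  5 × C (aromatic): 1 H each → 5
  1 × C: 3 H
  1 × C: 1 H
  1 × C (aromatic): no H
  1 × N: no H
  Total hydrogens = 19.
Molecular formula: C13H19N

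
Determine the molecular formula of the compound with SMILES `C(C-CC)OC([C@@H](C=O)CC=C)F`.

Heavy atoms from the SMILES: 10 C, 1 F, 2 O.
Implicit hydrogens by atom environment:
  5 × C: 2 H each → 10
  4 × C: 1 H each → 4
  2 × O: no H
  1 × C: 3 H
  1 × F: no H
  Total hydrogens = 17.
Molecular formula: C10H17FO2

C10H17FO2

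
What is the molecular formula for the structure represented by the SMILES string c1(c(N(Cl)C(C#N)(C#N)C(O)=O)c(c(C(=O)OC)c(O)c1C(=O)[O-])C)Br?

Heavy atoms from the SMILES: 1 Br, 14 C, 1 Cl, 3 N, 7 O.
Implicit hydrogens by atom environment:
  6 × C (aromatic): no H
  6 × C: no H
  4 × O: no H
  3 × N: no H
  2 × C: 3 H each → 6
  2 × O: 1 H each → 2
  1 × Br: no H
  1 × Cl: no H
  1 × O (charge -1): no H
  Total hydrogens = 8.
Net charge -1.
Molecular formula: C14H8BrClN3O7-

C14H8BrClN3O7-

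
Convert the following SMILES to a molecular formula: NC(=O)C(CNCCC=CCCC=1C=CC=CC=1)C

C16H24N2O

Heavy atoms from the SMILES: 16 C, 2 N, 1 O.
Implicit hydrogens by atom environment:
  5 × C: 2 H each → 10
  5 × C (aromatic): 1 H each → 5
  3 × C: 1 H each → 3
  1 × C: 3 H
  1 × C: no H
  1 × C (aromatic): no H
  1 × N: 2 H
  1 × N: 1 H
  1 × O: no H
  Total hydrogens = 24.
Molecular formula: C16H24N2O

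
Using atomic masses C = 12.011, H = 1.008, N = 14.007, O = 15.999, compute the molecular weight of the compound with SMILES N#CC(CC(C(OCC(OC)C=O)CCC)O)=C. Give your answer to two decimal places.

255.31

Molecular formula: C13H21NO4.
M = 13×12.011 + 21×1.008 + 1×14.007 + 4×15.999 = 255.31 g/mol.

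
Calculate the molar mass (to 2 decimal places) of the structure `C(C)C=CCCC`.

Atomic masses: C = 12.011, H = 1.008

Molecular formula: C7H14.
M = 7×12.011 + 14×1.008 = 98.19 g/mol.

98.19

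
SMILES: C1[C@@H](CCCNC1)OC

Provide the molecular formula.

Heavy atoms from the SMILES: 7 C, 1 N, 1 O.
Implicit hydrogens by atom environment:
  5 × C: 2 H each → 10
  1 × C: 3 H
  1 × C: 1 H
  1 × N: 1 H
  1 × O: no H
  Total hydrogens = 15.
Molecular formula: C7H15NO

C7H15NO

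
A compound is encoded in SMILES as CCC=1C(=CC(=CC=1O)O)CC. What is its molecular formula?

C10H14O2

Heavy atoms from the SMILES: 10 C, 2 O.
Implicit hydrogens by atom environment:
  4 × C (aromatic): no H
  2 × C: 3 H each → 6
  2 × C: 2 H each → 4
  2 × C (aromatic): 1 H each → 2
  2 × O: 1 H each → 2
  Total hydrogens = 14.
Molecular formula: C10H14O2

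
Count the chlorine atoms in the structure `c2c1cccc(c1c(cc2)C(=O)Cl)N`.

1

The symbol for chlorine appears 1 time in the SMILES.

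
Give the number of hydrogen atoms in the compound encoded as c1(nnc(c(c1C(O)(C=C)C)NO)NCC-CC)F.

Hydrogens are implicit in SMILES; fill each atom to its normal valence:
  4 × C: 2 H each → 8
  4 × C (aromatic): no H
  2 × C: 3 H each → 6
  2 × N: 1 H each → 2
  2 × N (aromatic): no H
  2 × O: 1 H each → 2
  1 × C: 1 H
  1 × C: no H
  1 × F: no H
  Total hydrogens = 19.

19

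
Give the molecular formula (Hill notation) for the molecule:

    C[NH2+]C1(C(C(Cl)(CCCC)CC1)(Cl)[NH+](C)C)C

[C13H28Cl2N2]2+

Heavy atoms from the SMILES: 13 C, 2 Cl, 2 N.
Implicit hydrogens by atom environment:
  5 × C: 3 H each → 15
  5 × C: 2 H each → 10
  3 × C: no H
  2 × Cl: no H
  1 × N (charge +1): 2 H
  1 × N (charge +1): 1 H
  Total hydrogens = 28.
Net charge +2.
Molecular formula: [C13H28Cl2N2]2+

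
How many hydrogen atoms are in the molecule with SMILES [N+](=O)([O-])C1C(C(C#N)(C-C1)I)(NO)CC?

12

Hydrogens are implicit in SMILES; fill each atom to its normal valence:
  3 × C: 2 H each → 6
  3 × C: no H
  1 × C: 3 H
  1 × C: 1 H
  1 × I: no H
  1 × N: 1 H
  1 × N (charge +1): no H
  1 × N: no H
  1 × O: 1 H
  1 × O: no H
  1 × O (charge -1): no H
  Total hydrogens = 12.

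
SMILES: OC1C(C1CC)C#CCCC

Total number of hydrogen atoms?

Hydrogens are implicit in SMILES; fill each atom to its normal valence:
  3 × C: 2 H each → 6
  3 × C: 1 H each → 3
  2 × C: 3 H each → 6
  2 × C: no H
  1 × O: 1 H
  Total hydrogens = 16.

16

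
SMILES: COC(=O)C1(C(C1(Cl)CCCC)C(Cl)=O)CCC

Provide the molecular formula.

Heavy atoms from the SMILES: 13 C, 2 Cl, 3 O.
Implicit hydrogens by atom environment:
  5 × C: 2 H each → 10
  4 × C: no H
  3 × C: 3 H each → 9
  3 × O: no H
  2 × Cl: no H
  1 × C: 1 H
  Total hydrogens = 20.
Molecular formula: C13H20Cl2O3

C13H20Cl2O3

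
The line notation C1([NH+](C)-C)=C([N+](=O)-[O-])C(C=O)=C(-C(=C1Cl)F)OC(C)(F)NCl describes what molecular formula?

C11H12Cl2F2N3O4+

Heavy atoms from the SMILES: 11 C, 2 Cl, 2 F, 3 N, 4 O.
Implicit hydrogens by atom environment:
  6 × C (aromatic): no H
  3 × C: 3 H each → 9
  3 × O: no H
  2 × Cl: no H
  2 × F: no H
  1 × C: 1 H
  1 × C: no H
  1 × N (charge +1): 1 H
  1 × N: 1 H
  1 × N (charge +1): no H
  1 × O (charge -1): no H
  Total hydrogens = 12.
Net charge +1.
Molecular formula: C11H12Cl2F2N3O4+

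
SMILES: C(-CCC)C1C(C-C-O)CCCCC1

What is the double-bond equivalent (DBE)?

Molecular formula from the SMILES: C13H26O.
DoU = (2C + 2 + N − H − X)/2 = (2·13 + 2 + 0 − 26 − 0)/2 = 2/2 = 1.
(Structurally: 1 ring(s) + 0 π bond(s) = 1.)

1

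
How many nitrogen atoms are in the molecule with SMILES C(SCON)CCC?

The symbol for nitrogen appears 1 time in the SMILES.

1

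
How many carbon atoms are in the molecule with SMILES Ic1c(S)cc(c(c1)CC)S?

8

The symbol for carbon appears 8 times in the SMILES. Lowercase c denotes aromatic carbon and counts toward C.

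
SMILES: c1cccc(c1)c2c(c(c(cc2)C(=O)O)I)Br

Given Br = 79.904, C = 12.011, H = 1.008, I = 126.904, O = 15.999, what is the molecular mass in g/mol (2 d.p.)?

403.01

Molecular formula: C13H8BrIO2.
M = 1×79.904 + 13×12.011 + 8×1.008 + 1×126.904 + 2×15.999 = 403.01 g/mol.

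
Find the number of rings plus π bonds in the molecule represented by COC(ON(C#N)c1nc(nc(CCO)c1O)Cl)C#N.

Molecular formula from the SMILES: C10H10ClN5O4.
DoU = (2C + 2 + N − H − X)/2 = (2·10 + 2 + 5 − 10 − 1)/2 = 16/2 = 8.
(Structurally: 1 ring(s) + 7 π bond(s) = 8.)

8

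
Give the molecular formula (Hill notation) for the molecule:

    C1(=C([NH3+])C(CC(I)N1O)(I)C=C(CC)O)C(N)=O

C10H16I2N3O3+

Heavy atoms from the SMILES: 10 C, 2 I, 3 N, 3 O.
Implicit hydrogens by atom environment:
  5 × C: no H
  2 × C: 2 H each → 4
  2 × C: 1 H each → 2
  2 × I: no H
  2 × O: 1 H each → 2
  1 × C: 3 H
  1 × N (charge +1): 3 H
  1 × N: 2 H
  1 × N: no H
  1 × O: no H
  Total hydrogens = 16.
Net charge +1.
Molecular formula: C10H16I2N3O3+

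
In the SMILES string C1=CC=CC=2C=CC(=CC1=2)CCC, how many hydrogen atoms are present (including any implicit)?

14

Hydrogens are implicit in SMILES; fill each atom to its normal valence:
  7 × C (aromatic): 1 H each → 7
  3 × C (aromatic): no H
  2 × C: 2 H each → 4
  1 × C: 3 H
  Total hydrogens = 14.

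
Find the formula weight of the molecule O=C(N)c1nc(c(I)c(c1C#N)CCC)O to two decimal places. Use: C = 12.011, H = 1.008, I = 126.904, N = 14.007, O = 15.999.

Molecular formula: C10H10IN3O2.
M = 10×12.011 + 10×1.008 + 1×126.904 + 3×14.007 + 2×15.999 = 331.11 g/mol.

331.11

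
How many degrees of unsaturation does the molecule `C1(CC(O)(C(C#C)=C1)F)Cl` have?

4

Molecular formula from the SMILES: C7H6ClFO.
DoU = (2C + 2 + N − H − X)/2 = (2·7 + 2 + 0 − 6 − 2)/2 = 8/2 = 4.
(Structurally: 1 ring(s) + 3 π bond(s) = 4.)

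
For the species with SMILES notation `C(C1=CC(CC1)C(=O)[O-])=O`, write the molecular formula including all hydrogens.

C7H7O3-

Heavy atoms from the SMILES: 7 C, 3 O.
Implicit hydrogens by atom environment:
  3 × C: 1 H each → 3
  2 × C: 2 H each → 4
  2 × C: no H
  2 × O: no H
  1 × O (charge -1): no H
  Total hydrogens = 7.
Net charge -1.
Molecular formula: C7H7O3-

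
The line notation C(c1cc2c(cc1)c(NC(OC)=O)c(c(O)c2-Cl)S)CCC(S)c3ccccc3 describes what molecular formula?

C22H22ClNO3S2

Heavy atoms from the SMILES: 22 C, 1 Cl, 1 N, 3 O, 2 S.
Implicit hydrogens by atom environment:
  8 × C (aromatic): 1 H each → 8
  8 × C (aromatic): no H
  3 × C: 2 H each → 6
  2 × O: no H
  2 × S: 1 H each → 2
  1 × C: 3 H
  1 × C: 1 H
  1 × C: no H
  1 × Cl: no H
  1 × N: 1 H
  1 × O: 1 H
  Total hydrogens = 22.
Molecular formula: C22H22ClNO3S2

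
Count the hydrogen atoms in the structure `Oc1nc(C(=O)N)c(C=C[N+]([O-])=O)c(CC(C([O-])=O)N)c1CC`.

15

Hydrogens are implicit in SMILES; fill each atom to its normal valence:
  5 × C (aromatic): no H
  3 × C: 1 H each → 3
  3 × O: no H
  2 × C: 2 H each → 4
  2 × C: no H
  2 × N: 2 H each → 4
  2 × O (charge -1): no H
  1 × C: 3 H
  1 × N (aromatic): no H
  1 × N (charge +1): no H
  1 × O: 1 H
  Total hydrogens = 15.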